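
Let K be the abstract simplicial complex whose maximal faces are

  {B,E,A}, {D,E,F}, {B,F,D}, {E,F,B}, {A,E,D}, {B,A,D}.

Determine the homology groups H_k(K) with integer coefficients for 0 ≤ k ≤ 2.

H_0 = Z,  H_1 = 0,  H_2 = Z.

Order the vertices as A < B < D < E < F. Listing each simplex with vertices in this order, K has dimension 2 with simplices:

  0-simplices (5): A, B, D, E, F
  1-simplices (9): AB, AD, AE, BD, BE, BF, DE, DF, EF
  2-simplices (6): ABD, ABE, ADE, BDF, BEF, DEF

giving chain groups C_0 ≅ Z^5, C_1 ≅ Z^9, C_2 ≅ Z^6.

∂_1: C_1 → C_0 sends each edge [p,q] (with p < q) to q − p.
This gives a 5×9 integer matrix of rank 4; reducing to Smith normal form yields diagonal entries (1,1,1,1).

∂_2: C_2 → C_1 acts by ∂[p,q,r] = [q,r] − [p,r] + [p,q]. For instance
  ∂BDF = DF − BF + BD,
  ∂ABD = BD − AD + AB.
This gives a 9×6 integer matrix of rank 5; reducing to Smith normal form yields diagonal entries (1,1,1,1,1).

Computing H_k = (kernel of ∂_k) / (image of ∂_{k+1}):

  H_0: rank C_0 − rank ∂_1 = 5 − 4 = 1, and the invariant factors of ∂_1 are all 1, so H_0 ≅ Z.
  H_1: rank ker ∂_1 − rank ∂_2 = (9 − 4) − 5 = 0, and the invariant factors of ∂_2 are all 1, so H_1 ≅ 0.
  H_2: rank ker ∂_2 − rank ∂_3 = (6 − 5) − 0 = 1, and there is no ∂_3, so H_2 ≅ Z.

(K is a triangulation of the 2-sphere S^2.)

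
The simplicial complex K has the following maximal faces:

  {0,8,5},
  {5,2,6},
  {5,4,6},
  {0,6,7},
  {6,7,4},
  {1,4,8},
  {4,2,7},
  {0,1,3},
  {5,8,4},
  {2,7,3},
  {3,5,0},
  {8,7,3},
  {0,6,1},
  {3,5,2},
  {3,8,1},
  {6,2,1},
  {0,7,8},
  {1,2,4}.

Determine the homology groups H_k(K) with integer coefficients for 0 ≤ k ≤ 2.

H_0 ≅ Z,  H_1 ≅ Z ⊕ Z/2,  H_2 = 0.

Take the total order 0 < 1 < 2 < 3 < 4 < 5 < 6 < 7 < 8 on the vertex set. Then K (dimension 2) consists of the simplices:

  0-simplices (9): [0], [1], [2], [3], [4], [5], [6], [7], [8]
  1-simplices (27): (27 of them)
  2-simplices (18): [0,1,3], [0,1,6], [0,3,5], [0,5,8], [0,6,7], [0,7,8], [1,2,4], [1,2,6], [1,3,8], [1,4,8], [2,3,5], [2,3,7], [2,4,7], [2,5,6], [3,7,8], [4,5,6], [4,5,8], [4,6,7]

Hence C_0 ≅ Z^9, C_1 ≅ Z^27, C_2 ≅ Z^18.

The boundary map ∂_1: C_1 → C_0 sends each edge [p,q] (with p < q) to q − p.
The 9×27 boundary matrix has rank 8 and Smith normal form diag(1,1,1,1,1,1,1,1).

Boundary ∂_2: C_2 → C_1 sends each 2-simplex [p,q,r] to [q,r] − [p,r] + [p,q]. For instance
  ∂[0,6,7] = [6,7] − [0,7] + [0,6],
  ∂[2,4,7] = [4,7] − [2,7] + [2,4].
The resulting 27×18 matrix has rank 18, and its Smith normal form has invariant factors (1,1,1,1,1,1,1,1,1,1,1,1,1,1,1,1,1,2).

Now H_k = ker ∂_k / im ∂_{k+1}, so:

  H_0: rank C_0 − rank ∂_1 = 9 − 8 = 1, and the invariant factors of ∂_1 are all 1, so H_0 ≅ Z.
  H_1: rank ker ∂_1 − rank ∂_2 = (27 − 8) − 18 = 1, and ∂_2 has invariant factor 2 > 1, so H_1 ≅ Z ⊕ Z/2.
  H_2: rank ker ∂_2 − rank ∂_3 = (18 − 18) − 0 = 0, and there is no ∂_3, so H_2 ≅ 0.

As a check, the Euler characteristic is 9 − 27 + 18 = 0, which agrees with 1 − 1 + 0 = 0.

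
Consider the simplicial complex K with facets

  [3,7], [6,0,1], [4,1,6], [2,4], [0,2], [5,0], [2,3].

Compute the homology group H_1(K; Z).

H_1 ≅ Z.

K has 8 vertices, 10 edges, 2 triangles.
rank ∂_1 = 7, rank ∂_2 = 2 ⇒ b_1 = 10 − 7 − 2 = 1; all invariant factors of ∂_2 are 1 so no torsion. So H_1 = Z.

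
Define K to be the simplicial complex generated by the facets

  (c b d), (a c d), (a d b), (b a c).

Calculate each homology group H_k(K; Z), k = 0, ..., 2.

Take the total order a < b < c < d on the vertex set. Then K (dimension 2) consists of the simplices:

  0-simplices (4): a, b, c, d
  1-simplices (6): ab, ac, ad, bc, bd, cd
  2-simplices (4): abc, abd, acd, bcd

giving chain groups C_0 ≅ Z^4, C_1 ≅ Z^6, C_2 ≅ Z^4.

∂_1: C_1 → C_0 sends each edge [p,q] (with p < q) to q − p. For instance
  ∂bc = c − b.
The 4×6 boundary matrix has rank 3 and Smith normal form diag(1,1,1).

The boundary map ∂_2: C_2 → C_1 acts by ∂[p,q,r] = [q,r] − [p,r] + [p,q]. For instance
  ∂bcd = cd − bd + bc,
  ∂acd = cd − ad + ac.
This gives a 6×4 integer matrix of rank 3; reducing to Smith normal form yields diagonal entries (1,1,1).

From H_k ≅ ker(∂_k) / im(∂_{k+1}) we obtain:

  H_0: rank C_0 − rank ∂_1 = 4 − 3 = 1, and the invariant factors of ∂_1 are all 1, so H_0 = Z.
  H_1: rank ker ∂_1 − rank ∂_2 = (6 − 3) − 3 = 0, and the invariant factors of ∂_2 are all 1, so H_1 = 0.
  H_2: rank ker ∂_2 − rank ∂_3 = (4 − 3) − 0 = 1, and there is no ∂_3, so H_2 = Z.

(K is a triangulation of the 2-sphere S^2.)

H_0 = Z,  H_1 = 0,  H_2 = Z.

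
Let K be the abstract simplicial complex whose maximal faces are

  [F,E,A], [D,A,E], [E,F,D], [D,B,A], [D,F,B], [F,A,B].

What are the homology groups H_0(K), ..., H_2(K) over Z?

Fix the vertex order A < B < D < E < F and write every simplex with vertices in increasing order. Then dim K = 2 and the simplices of K are:

  0-simplices (5): A, B, D, E, F
  1-simplices (9): AB, AD, AE, AF, BD, BF, DE, DF, EF
  2-simplices (6): ABD, ABF, ADE, AEF, BDF, DEF

giving chain groups C_0 ≅ Z^5, C_1 ≅ Z^9, C_2 ≅ Z^6.

Boundary ∂_1: C_1 → C_0 is given by ∂[p,q] = [q] − [p].
This gives a 5×9 integer matrix of rank 4; reducing to Smith normal form yields diagonal entries (1,1,1,1).

Boundary ∂_2: C_2 → C_1 sends each 2-simplex [p,q,r] to [q,r] − [p,r] + [p,q]. For instance
  ∂ABD = BD − AD + AB,
  ∂DEF = EF − DF + DE.
As a 9×6 matrix over Z this has rank 5, with invariant factors (1,1,1,1,1).

Reading off H_k = ker ∂_k / im ∂_{k+1}:

  H_0: rank C_0 − rank ∂_1 = 5 − 4 = 1, and the invariant factors of ∂_1 are all 1, so H_0 ≅ Z.
  H_1: rank ker ∂_1 − rank ∂_2 = (9 − 4) − 5 = 0, and the invariant factors of ∂_2 are all 1, so H_1 ≅ 0.
  H_2: rank ker ∂_2 − rank ∂_3 = (6 − 5) − 0 = 1, and there is no ∂_3, so H_2 ≅ Z.

H_0 ≅ Z,  H_1 = 0,  H_2 ≅ Z.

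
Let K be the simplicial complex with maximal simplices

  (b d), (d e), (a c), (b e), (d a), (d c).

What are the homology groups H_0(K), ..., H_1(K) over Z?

H_0 ≅ Z,  H_1 ≅ Z^2.

Fix the vertex order a < b < c < d < e and write every simplex with vertices in increasing order. Then dim K = 1 and the simplices of K are:

  0-simplices (5): a, b, c, d, e
  1-simplices (6): ac, ad, bd, be, cd, de

Hence C_0 ≅ Z^5, C_1 ≅ Z^6.

∂_1: C_1 → C_0 sends each edge [p,q] (with p < q) to q − p.
As a 5×6 matrix over Z this has rank 4, with invariant factors (1,1,1,1).

Reading off H_k = ker ∂_k / im ∂_{k+1}:

  H_0: rank C_0 − rank ∂_1 = 5 − 4 = 1, and the invariant factors of ∂_1 are all 1, so H_0 ≅ Z.
  H_1: rank ker ∂_1 − rank ∂_2 = (6 − 4) − 0 = 2, and there is no ∂_2, so H_1 ≅ Z^2.

As a check, the Euler characteristic is 5 − 6 = -1, which agrees with 1 − 2 = -1.
(K is a triangulation of a wedge of 2 circles.)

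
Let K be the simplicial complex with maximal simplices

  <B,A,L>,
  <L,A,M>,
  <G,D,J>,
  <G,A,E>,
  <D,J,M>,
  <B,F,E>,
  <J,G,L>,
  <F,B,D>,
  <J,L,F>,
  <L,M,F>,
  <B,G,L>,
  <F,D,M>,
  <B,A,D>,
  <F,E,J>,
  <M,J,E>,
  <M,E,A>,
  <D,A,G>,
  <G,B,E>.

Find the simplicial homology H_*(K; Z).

Fix the vertex order A < B < D < E < F < G < J < L < M and write every simplex with vertices in increasing order. Then dim K = 2 and the simplices of K are:

  0-simplices (9): A, B, D, E, F, G, J, L, M
  1-simplices (27): AB, AD, AE, AG, AL, AM, BD, BE, BF, BG, BL, DF, DG, DJ, DM, EF, EG, EJ, EM, FJ, FL, FM, GJ, GL, JL, JM, LM
  2-simplices (18): ABD, ABL, ADG, AEG, AEM, ALM, BDF, BEF, BEG, BGL, DFM, DGJ, DJM, EFJ, EJM, FJL, FLM, GJL

so the chain groups are C_0 ≅ Z^9, C_1 ≅ Z^27, C_2 ≅ Z^18.

The boundary map ∂_1: C_1 → C_0 is given by ∂[p,q] = [q] − [p]. For instance
  ∂AM = M − A.
This gives a 9×27 integer matrix of rank 8; reducing to Smith normal form yields diagonal entries (1,1,1,1,1,1,1,1).

The boundary map ∂_2: C_2 → C_1 sends each 2-simplex [p,q,r] to [q,r] − [p,r] + [p,q]. For instance
  ∂BDF = DF − BF + BD,
  ∂EJM = JM − EM + EJ.
This gives a 27×18 integer matrix of rank 18; reducing to Smith normal form yields diagonal entries (1,1,1,1,1,1,1,1,1,1,1,1,1,1,1,1,1,2).

Reading off H_k = ker ∂_k / im ∂_{k+1}:

  H_0: rank C_0 − rank ∂_1 = 9 − 8 = 1, and the invariant factors of ∂_1 are all 1, so H_0 = Z.
  H_1: rank ker ∂_1 − rank ∂_2 = (27 − 8) − 18 = 1, and ∂_2 has invariant factor 2 > 1, so H_1 = Z × Z/2.
  H_2: rank ker ∂_2 − rank ∂_3 = (18 − 18) − 0 = 0, and there is no ∂_3, so H_2 = 0.

H_0 ≅ Z,  H_1 ≅ Z × Z/2,  H_2 = 0.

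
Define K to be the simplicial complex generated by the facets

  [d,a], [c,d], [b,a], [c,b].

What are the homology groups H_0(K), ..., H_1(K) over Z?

Take the total order a < b < c < d on the vertex set. Then K (dimension 1) consists of the simplices:

  0-simplices (4): a, b, c, d
  1-simplices (4): ab, ad, bc, cd

giving chain groups C_0 ≅ Z^4, C_1 ≅ Z^4.

Boundary ∂_1: C_1 → C_0 sends each edge [p,q] (with p < q) to q − p.
As a 4×4 matrix over Z this has rank 3, with invariant factors (1,1,1).

Computing H_k = (kernel of ∂_k) / (image of ∂_{k+1}):

  H_0: rank C_0 − rank ∂_1 = 4 − 3 = 1, and the invariant factors of ∂_1 are all 1, so H_0 = Z.
  H_1: rank ker ∂_1 − rank ∂_2 = (4 − 3) − 0 = 1, and there is no ∂_2, so H_1 = Z.

As a check, the Euler characteristic is 4 − 4 = 0, which agrees with 1 − 1 = 0.

H_0 = Z,  H_1 = Z.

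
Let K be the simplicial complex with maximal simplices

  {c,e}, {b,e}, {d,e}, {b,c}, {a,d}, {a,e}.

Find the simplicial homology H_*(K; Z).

H_0 ≅ Z,  H_1 ≅ Z^2.

We work with the vertex ordering a < b < c < d < e. The simplices of K, each written with vertices in increasing order, are:

  0-simplices (5): a, b, c, d, e
  1-simplices (6): ad, ae, bc, be, ce, de

Hence C_0 ≅ Z^5, C_1 ≅ Z^6.

Boundary ∂_1: C_1 → C_0 sends each edge [p,q] (with p < q) to q − p.
This gives a 5×6 integer matrix of rank 4; reducing to Smith normal form yields diagonal entries (1,1,1,1).

From H_k ≅ ker(∂_k) / im(∂_{k+1}) we obtain:

  H_0: rank C_0 − rank ∂_1 = 5 − 4 = 1, and the invariant factors of ∂_1 are all 1, so H_0 = Z.
  H_1: rank ker ∂_1 − rank ∂_2 = (6 − 4) − 0 = 2, and there is no ∂_2, so H_1 = Z^2.

As a check, the Euler characteristic is 5 − 6 = -1, which agrees with 1 − 2 = -1.
(K is a triangulation of a wedge of 2 circles.)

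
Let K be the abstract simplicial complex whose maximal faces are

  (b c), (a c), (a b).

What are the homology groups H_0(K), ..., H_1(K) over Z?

We work with the vertex ordering a < b < c. The simplices of K, each written with vertices in increasing order, are:

  0-simplices (3): a, b, c
  1-simplices (3): ab, ac, bc

so the chain groups are C_0 ≅ Z^3, C_1 ≅ Z^3.

Boundary ∂_1: C_1 → C_0 maps an edge to its endpoints' difference, ∂[p,q] = q − p.
This gives a 3×3 integer matrix of rank 2; reducing to Smith normal form yields diagonal entries (1,1).

Reading off H_k = ker ∂_k / im ∂_{k+1}:

  H_0: rank C_0 − rank ∂_1 = 3 − 2 = 1, and the invariant factors of ∂_1 are all 1, so H_0 = Z.
  H_1: rank ker ∂_1 − rank ∂_2 = (3 − 2) − 0 = 1, and there is no ∂_2, so H_1 = Z.

As a check, the Euler characteristic is 3 − 3 = 0, which agrees with 1 − 1 = 0.

H_0 ≅ Z,  H_1 ≅ Z.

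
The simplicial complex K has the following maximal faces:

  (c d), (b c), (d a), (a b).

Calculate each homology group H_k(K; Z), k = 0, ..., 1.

We work with the vertex ordering a < b < c < d. The simplices of K, each written with vertices in increasing order, are:

  0-simplices (4): a, b, c, d
  1-simplices (4): ab, ad, bc, cd

so the chain groups are C_0 ≅ Z^4, C_1 ≅ Z^4.

Boundary ∂_1: C_1 → C_0 maps an edge to its endpoints' difference, ∂[p,q] = q − p. For instance
  ∂ad = d − a.
This gives a 4×4 integer matrix of rank 3; reducing to Smith normal form yields diagonal entries (1,1,1).

Reading off H_k = ker ∂_k / im ∂_{k+1}:

  H_0: rank C_0 − rank ∂_1 = 4 − 3 = 1, and the invariant factors of ∂_1 are all 1, so H_0 ≅ Z.
  H_1: rank ker ∂_1 − rank ∂_2 = (4 − 3) − 0 = 1, and there is no ∂_2, so H_1 ≅ Z.

H_0 = Z,  H_1 = Z.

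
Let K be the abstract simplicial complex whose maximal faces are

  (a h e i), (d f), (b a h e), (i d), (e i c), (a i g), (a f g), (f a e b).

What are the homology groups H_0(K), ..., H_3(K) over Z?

K has 9 vertices, 19 edges, 13 triangles, 3 3-simplices.
rank ∂_0 = 0, rank ∂_1 = 8 ⇒ b_0 = 9 − 0 − 8 = 1; all invariant factors of ∂_1 are 1 so no torsion. So H_0 ≅ Z.
rank ∂_1 = 8, rank ∂_2 = 10 ⇒ b_1 = 19 − 8 − 10 = 1; all invariant factors of ∂_2 are 1 so no torsion. So H_1 ≅ Z.
rank ∂_2 = 10, rank ∂_3 = 3 ⇒ b_2 = 13 − 10 − 3 = 0; all invariant factors of ∂_3 are 1 so no torsion. So H_2 ≅ 0.
rank ∂_3 = 3, rank ∂_4 = 0 ⇒ b_3 = 3 − 3 − 0 = 0. So H_3 ≅ 0.

H_0 = Z,  H_1 = Z,  H_2 = 0,  H_3 = 0.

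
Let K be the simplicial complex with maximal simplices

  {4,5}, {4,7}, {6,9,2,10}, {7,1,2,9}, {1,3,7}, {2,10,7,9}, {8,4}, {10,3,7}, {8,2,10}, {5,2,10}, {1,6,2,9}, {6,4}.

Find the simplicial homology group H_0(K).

We work with the vertex ordering 1 < 2 < 3 < 4 < 5 < 6 < 7 < 8 < 9 < 10. The simplices of K, each written with vertices in increasing order, are:

  0-simplices (10): [1], [2], [3], [4], [5], [6], [7], [8], [9], [10]
  1-simplices (24): (24 of them)
  2-simplices (16): [1,2,6], [1,2,7], [1,2,9], [1,3,7], [1,6,9], [1,7,9], [2,5,10], [2,6,9], [2,6,10], [2,7,9], [2,7,10], [2,8,10], [2,9,10], [3,7,10], [6,9,10], [7,9,10]
  3-simplices (4): [1,2,6,9], [1,2,7,9], [2,6,9,10], [2,7,9,10]

Hence C_0 ≅ Z^10, C_1 ≅ Z^24, C_2 ≅ Z^16, C_3 ≅ Z^4.

Boundary ∂_1: C_1 → C_0 is given by ∂[p,q] = [q] − [p]. For instance
  ∂[7,9] = [9] − [7].
As a 10×24 matrix over Z this has rank 9, with invariant factors (1,1,1,1,1,1,1,1,1).

∂_2: C_2 → C_1 sends each 2-simplex [p,q,r] to [q,r] − [p,r] + [p,q]. For instance
  ∂[1,2,6] = [2,6] − [1,6] + [1,2],
  ∂[1,6,9] = [6,9] − [1,9] + [1,6].
This gives a 24×16 integer matrix of rank 12; reducing to Smith normal form yields diagonal entries (1,1,1,1,1,1,1,1,1,1,1,1).

Boundary ∂_3: C_3 → C_2 sends each 3-simplex σ to the alternating sum Σ_i (−1)^i (σ with its i-th vertex removed). For instance
  ∂[1,2,7,9] = [2,7,9] − [1,7,9] + [1,2,9] − [1,2,7],
  ∂[1,2,6,9] = [2,6,9] − [1,6,9] + [1,2,9] − [1,2,6].
As a 16×4 matrix over Z this has rank 4, with invariant factors (1,1,1,1).

Reading off H_k = ker ∂_k / im ∂_{k+1}:

  H_0: rank C_0 − rank ∂_1 = 10 − 9 = 1, and the invariant factors of ∂_1 are all 1, so H_0 = Z.

H_0 ≅ Z.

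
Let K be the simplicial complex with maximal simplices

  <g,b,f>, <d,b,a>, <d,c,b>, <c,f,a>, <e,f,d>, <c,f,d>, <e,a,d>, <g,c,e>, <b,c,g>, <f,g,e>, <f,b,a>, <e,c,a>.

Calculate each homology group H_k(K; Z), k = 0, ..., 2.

Order the vertices as a < b < c < d < e < f < g. Listing each simplex with vertices in this order, K has dimension 2 with simplices:

  0-simplices (7): a, b, c, d, e, f, g
  1-simplices (18): ab, ac, ad, ae, af, bc, bd, bf, bg, cd, ce, cf, cg, de, df, ef, eg, fg
  2-simplices (12): abd, abf, ace, acf, ade, bcd, bcg, bfg, cdf, ceg, def, efg

so the chain groups are C_0 ≅ Z^7, C_1 ≅ Z^18, C_2 ≅ Z^12.

∂_1: C_1 → C_0 maps an edge to its endpoints' difference, ∂[p,q] = q − p. For instance
  ∂bg = g − b.
As a 7×18 matrix over Z this has rank 6, with invariant factors (1,1,1,1,1,1).

∂_2: C_2 → C_1 acts by ∂[p,q,r] = [q,r] − [p,r] + [p,q]. For instance
  ∂cdf = df − cf + cd,
  ∂ace = ce − ae + ac.
The resulting 18×12 matrix has rank 12, and its Smith normal form has invariant factors (1,1,1,1,1,1,1,1,1,1,1,2).

Reading off H_k = ker ∂_k / im ∂_{k+1}:

  H_0: rank C_0 − rank ∂_1 = 7 − 6 = 1, and the invariant factors of ∂_1 are all 1, so H_0 = Z.
  H_1: rank ker ∂_1 − rank ∂_2 = (18 − 6) − 12 = 0, and ∂_2 has invariant factor 2 > 1, so H_1 = Z/2Z.
  H_2: rank ker ∂_2 − rank ∂_3 = (12 − 12) − 0 = 0, and there is no ∂_3, so H_2 = 0.

As a check, the Euler characteristic is 7 − 18 + 12 = 1, which agrees with 1 − 0 + 0 = 1.
(K is a triangulation of the real projective plane RP^2.)

H_0 ≅ Z,  H_1 ≅ Z/2Z,  H_2 = 0.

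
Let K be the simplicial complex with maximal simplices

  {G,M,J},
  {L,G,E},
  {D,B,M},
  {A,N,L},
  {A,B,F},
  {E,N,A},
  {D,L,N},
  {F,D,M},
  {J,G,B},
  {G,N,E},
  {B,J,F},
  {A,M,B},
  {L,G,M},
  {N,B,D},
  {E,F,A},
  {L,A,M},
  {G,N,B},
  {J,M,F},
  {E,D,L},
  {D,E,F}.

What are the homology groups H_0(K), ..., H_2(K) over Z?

We work with the vertex ordering A < B < D < E < F < G < J < L < M < N. The simplices of K, each written with vertices in increasing order, are:

  0-simplices (10): A, B, D, E, F, G, J, L, M, N
  1-simplices (30): AB, AE, AF, AL, AM, AN, BD, BF, BG, BJ, BM, BN, DE, DF, DL, DM, DN, EF, EG, EL, EN, FJ, FM, GJ, GL, GM, GN, JM, LM, LN
  2-simplices (20): ABF, ABM, AEF, AEN, ALM, ALN, BDM, BDN, BFJ, BGJ, BGN, DEF, DEL, DFM, DLN, EGL, EGN, FJM, GJM, GLM

giving chain groups C_0 ≅ Z^10, C_1 ≅ Z^30, C_2 ≅ Z^20.

Boundary ∂_1: C_1 → C_0 sends each edge [p,q] (with p < q) to q − p. For instance
  ∂BN = N − B.
As a 10×30 matrix over Z this has rank 9, with invariant factors (1,1,1,1,1,1,1,1,1).

Boundary ∂_2: C_2 → C_1 sends each 2-simplex [p,q,r] to [q,r] − [p,r] + [p,q]. For instance
  ∂DEF = EF − DF + DE,
  ∂BDN = DN − BN + BD.
As a 30×20 matrix over Z this has rank 20, with invariant factors (1,1,1,1,1,1,1,1,1,1,1,1,1,1,1,1,1,1,1,2).

Computing H_k = (kernel of ∂_k) / (image of ∂_{k+1}):

  H_0: rank C_0 − rank ∂_1 = 10 − 9 = 1, and the invariant factors of ∂_1 are all 1, so H_0 ≅ Z.
  H_1: rank ker ∂_1 − rank ∂_2 = (30 − 9) − 20 = 1, and ∂_2 has invariant factor 2 > 1, so H_1 ≅ Z ⊕ Z/2.
  H_2: rank ker ∂_2 − rank ∂_3 = (20 − 20) − 0 = 0, and there is no ∂_3, so H_2 ≅ 0.

As a check, the Euler characteristic is 10 − 30 + 20 = 0, which agrees with 1 − 1 + 0 = 0.
(K is a triangulation of the Klein bottle.)

H_0 ≅ Z,  H_1 ≅ Z ⊕ Z/2,  H_2 = 0.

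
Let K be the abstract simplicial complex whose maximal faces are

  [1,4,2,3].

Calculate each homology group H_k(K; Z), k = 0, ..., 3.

H_0 ≅ Z,  H_1 = 0,  H_2 = 0,  H_3 = 0.

Fix the vertex order 1 < 2 < 3 < 4 and write every simplex with vertices in increasing order. Then dim K = 3 and the simplices of K are:

  0-simplices (4): [1], [2], [3], [4]
  1-simplices (6): [1,2], [1,3], [1,4], [2,3], [2,4], [3,4]
  2-simplices (4): [1,2,3], [1,2,4], [1,3,4], [2,3,4]
  3-simplices (1): [1,2,3,4]

so the chain groups are C_0 ≅ Z^4, C_1 ≅ Z^6, C_2 ≅ Z^4, C_3 ≅ Z^1.

∂_1: C_1 → C_0 maps an edge to its endpoints' difference, ∂[p,q] = q − p. For instance
  ∂[1,2] = [2] − [1].
The resulting 4×6 matrix has rank 3, and its Smith normal form has invariant factors (1,1,1).

The boundary map ∂_2: C_2 → C_1 acts by ∂[p,q,r] = [q,r] − [p,r] + [p,q]. For instance
  ∂[1,3,4] = [3,4] − [1,4] + [1,3],
  ∂[1,2,4] = [2,4] − [1,4] + [1,2].
As a 6×4 matrix over Z this has rank 3, with invariant factors (1,1,1).

Boundary ∂_3: C_3 → C_2 sends each 3-simplex σ to the alternating sum Σ_i (−1)^i (σ with its i-th vertex removed). For instance
  ∂[1,2,3,4] = [2,3,4] − [1,3,4] + [1,2,4] − [1,2,3].
As a 4×1 matrix over Z this has rank 1, with invariant factors (1).

Reading off H_k = ker ∂_k / im ∂_{k+1}:

  H_0: rank C_0 − rank ∂_1 = 4 − 3 = 1, and the invariant factors of ∂_1 are all 1, so H_0 ≅ Z.
  H_1: rank ker ∂_1 − rank ∂_2 = (6 − 3) − 3 = 0, and the invariant factors of ∂_2 are all 1, so H_1 ≅ 0.
  H_2: rank ker ∂_2 − rank ∂_3 = (4 − 3) − 1 = 0, and the invariant factors of ∂_3 are all 1, so H_2 ≅ 0.
  H_3: rank ker ∂_3 − rank ∂_4 = (1 − 1) − 0 = 0, and there is no ∂_4, so H_3 ≅ 0.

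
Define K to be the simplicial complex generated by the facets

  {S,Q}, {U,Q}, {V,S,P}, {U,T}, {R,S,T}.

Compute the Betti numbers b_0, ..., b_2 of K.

b_0 = 1, b_1 = 1, b_2 = 0.

K has 7 vertices, 9 edges, 2 triangles.
rank ∂_0 = 0, rank ∂_1 = 6 ⇒ b_0 = 7 − 0 − 6 = 1; all invariant factors of ∂_1 are 1 so no torsion. So H_0 ≅ Z.
rank ∂_1 = 6, rank ∂_2 = 2 ⇒ b_1 = 9 − 6 − 2 = 1; all invariant factors of ∂_2 are 1 so no torsion. So H_1 ≅ Z.
rank ∂_2 = 2, rank ∂_3 = 0 ⇒ b_2 = 2 − 2 − 0 = 0. So H_2 ≅ 0.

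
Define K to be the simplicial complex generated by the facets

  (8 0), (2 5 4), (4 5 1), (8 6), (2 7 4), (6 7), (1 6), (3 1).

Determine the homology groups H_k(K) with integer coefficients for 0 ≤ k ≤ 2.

K has 9 vertices, 12 edges, 3 triangles.
rank ∂_0 = 0, rank ∂_1 = 8 ⇒ b_0 = 9 − 0 − 8 = 1; all invariant factors of ∂_1 are 1 so no torsion. So H_0 ≅ Z.
rank ∂_1 = 8, rank ∂_2 = 3 ⇒ b_1 = 12 − 8 − 3 = 1; all invariant factors of ∂_2 are 1 so no torsion. So H_1 ≅ Z.
rank ∂_2 = 3, rank ∂_3 = 0 ⇒ b_2 = 3 − 3 − 0 = 0. So H_2 ≅ 0.

H_0 ≅ Z,  H_1 ≅ Z,  H_2 = 0.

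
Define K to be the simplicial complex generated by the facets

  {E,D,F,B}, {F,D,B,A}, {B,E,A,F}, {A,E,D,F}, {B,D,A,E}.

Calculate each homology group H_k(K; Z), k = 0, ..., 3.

We work with the vertex ordering A < B < D < E < F. The simplices of K, each written with vertices in increasing order, are:

  0-simplices (5): A, B, D, E, F
  1-simplices (10): AB, AD, AE, AF, BD, BE, BF, DE, DF, EF
  2-simplices (10): ABD, ABE, ABF, ADE, ADF, AEF, BDE, BDF, BEF, DEF
  3-simplices (5): ABDE, ABDF, ABEF, ADEF, BDEF

Hence C_0 ≅ Z^5, C_1 ≅ Z^10, C_2 ≅ Z^10, C_3 ≅ Z^5.

Boundary ∂_1: C_1 → C_0 is given by ∂[p,q] = [q] − [p]. For instance
  ∂DE = E − D.
As a 5×10 matrix over Z this has rank 4, with invariant factors (1,1,1,1).

Boundary ∂_2: C_2 → C_1 acts by ∂[p,q,r] = [q,r] − [p,r] + [p,q]. For instance
  ∂ABE = BE − AE + AB,
  ∂ADF = DF − AF + AD.
As a 10×10 matrix over Z this has rank 6, with invariant factors (1,1,1,1,1,1).

∂_3: C_3 → C_2 sends each 3-simplex σ to the alternating sum Σ_i (−1)^i (σ with its i-th vertex removed). For instance
  ∂ADEF = DEF − AEF + ADF − ADE,
  ∂BDEF = DEF − BEF + BDF − BDE.
As a 10×5 matrix over Z this has rank 4, with invariant factors (1,1,1,1).

Now H_k = ker ∂_k / im ∂_{k+1}, so:

  H_0: rank C_0 − rank ∂_1 = 5 − 4 = 1, and the invariant factors of ∂_1 are all 1, so H_0 = Z.
  H_1: rank ker ∂_1 − rank ∂_2 = (10 − 4) − 6 = 0, and the invariant factors of ∂_2 are all 1, so H_1 = 0.
  H_2: rank ker ∂_2 − rank ∂_3 = (10 − 6) − 4 = 0, and the invariant factors of ∂_3 are all 1, so H_2 = 0.
  H_3: rank ker ∂_3 − rank ∂_4 = (5 − 4) − 0 = 1, and there is no ∂_4, so H_3 = Z.

H_0 = Z,  H_1 = 0,  H_2 = 0,  H_3 = Z.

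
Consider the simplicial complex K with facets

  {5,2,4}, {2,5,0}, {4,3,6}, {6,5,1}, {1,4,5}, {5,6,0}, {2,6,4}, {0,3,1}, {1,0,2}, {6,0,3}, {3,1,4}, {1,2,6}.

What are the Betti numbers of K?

b_0 = 1, b_1 = 0, b_2 = 0.

We work with the vertex ordering 0 < 1 < 2 < 3 < 4 < 5 < 6. The simplices of K, each written with vertices in increasing order, are:

  0-simplices (7): [0], [1], [2], [3], [4], [5], [6]
  1-simplices (18): [0,1], [0,2], [0,3], [0,5], [0,6], [1,2], [1,3], [1,4], [1,5], [1,6], [2,4], [2,5], [2,6], [3,4], [3,6], [4,5], [4,6], [5,6]
  2-simplices (12): [0,1,2], [0,1,3], [0,2,5], [0,3,6], [0,5,6], [1,2,6], [1,3,4], [1,4,5], [1,5,6], [2,4,5], [2,4,6], [3,4,6]

giving chain groups C_0 ≅ Z^7, C_1 ≅ Z^18, C_2 ≅ Z^12.

The boundary map ∂_1: C_1 → C_0 sends each edge [p,q] (with p < q) to q − p. For instance
  ∂[1,5] = [5] − [1].
This gives a 7×18 integer matrix of rank 6; reducing to Smith normal form yields diagonal entries (1,1,1,1,1,1).

∂_2: C_2 → C_1 sends each 2-simplex [p,q,r] to [q,r] − [p,r] + [p,q]. For instance
  ∂[2,4,5] = [4,5] − [2,5] + [2,4],
  ∂[2,4,6] = [4,6] − [2,6] + [2,4].
This gives a 18×12 integer matrix of rank 12; reducing to Smith normal form yields diagonal entries (1,1,1,1,1,1,1,1,1,1,1,2).

Computing H_k = (kernel of ∂_k) / (image of ∂_{k+1}):

  H_0: rank C_0 − rank ∂_1 = 7 − 6 = 1, and the invariant factors of ∂_1 are all 1, so H_0 ≅ Z.
  H_1: rank ker ∂_1 − rank ∂_2 = (18 − 6) − 12 = 0, and ∂_2 has invariant factor 2 > 1, so H_1 ≅ Z/2Z.
  H_2: rank ker ∂_2 − rank ∂_3 = (12 − 12) − 0 = 0, and there is no ∂_3, so H_2 ≅ 0.

As a check, the Euler characteristic is 7 − 18 + 12 = 1, which agrees with 1 − 0 + 0 = 1.
(K is a triangulation of the real projective plane RP^2.)

Hence the Betti numbers are b_0 = 1, b_1 = 0, b_2 = 0.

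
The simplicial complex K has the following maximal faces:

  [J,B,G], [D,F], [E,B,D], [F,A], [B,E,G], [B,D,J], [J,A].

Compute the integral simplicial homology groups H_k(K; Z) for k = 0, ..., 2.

K has 7 vertices, 11 edges, 4 triangles.
rank ∂_0 = 0, rank ∂_1 = 6 ⇒ b_0 = 7 − 0 − 6 = 1; all invariant factors of ∂_1 are 1 so no torsion. So H_0 ≅ Z.
rank ∂_1 = 6, rank ∂_2 = 4 ⇒ b_1 = 11 − 6 − 4 = 1; all invariant factors of ∂_2 are 1 so no torsion. So H_1 ≅ Z.
rank ∂_2 = 4, rank ∂_3 = 0 ⇒ b_2 = 4 − 4 − 0 = 0. So H_2 ≅ 0.

H_0 = Z,  H_1 = Z,  H_2 = 0.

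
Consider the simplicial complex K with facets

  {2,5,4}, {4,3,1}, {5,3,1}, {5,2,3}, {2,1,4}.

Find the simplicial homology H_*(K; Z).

We work with the vertex ordering 1 < 2 < 3 < 4 < 5. The simplices of K, each written with vertices in increasing order, are:

  0-simplices (5): [1], [2], [3], [4], [5]
  1-simplices (10): [1,2], [1,3], [1,4], [1,5], [2,3], [2,4], [2,5], [3,4], [3,5], [4,5]
  2-simplices (5): [1,2,4], [1,3,4], [1,3,5], [2,3,5], [2,4,5]

so the chain groups are C_0 ≅ Z^5, C_1 ≅ Z^10, C_2 ≅ Z^5.

The boundary map ∂_1: C_1 → C_0 sends each edge [p,q] (with p < q) to q − p. For instance
  ∂[2,5] = [5] − [2].
The 5×10 boundary matrix has rank 4 and Smith normal form diag(1,1,1,1).

The boundary map ∂_2: C_2 → C_1 acts by ∂[p,q,r] = [q,r] − [p,r] + [p,q]. For instance
  ∂[2,3,5] = [3,5] − [2,5] + [2,3],
  ∂[1,2,4] = [2,4] − [1,4] + [1,2].
The resulting 10×5 matrix has rank 5, and its Smith normal form has invariant factors (1,1,1,1,1).

Computing H_k = (kernel of ∂_k) / (image of ∂_{k+1}):

  H_0: rank C_0 − rank ∂_1 = 5 − 4 = 1, and the invariant factors of ∂_1 are all 1, so H_0 = Z.
  H_1: rank ker ∂_1 − rank ∂_2 = (10 − 4) − 5 = 1, and the invariant factors of ∂_2 are all 1, so H_1 = Z.
  H_2: rank ker ∂_2 − rank ∂_3 = (5 − 5) − 0 = 0, and there is no ∂_3, so H_2 = 0.

H_0 = Z,  H_1 = Z,  H_2 = 0.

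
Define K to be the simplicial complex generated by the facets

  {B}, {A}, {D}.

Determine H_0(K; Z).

Fix the vertex order A < B < D and write every simplex with vertices in increasing order. Then dim K = 0 and the simplices of K are:

  0-simplices (3): A, B, D

so the chain groups are C_0 ≅ Z^3.

Computing H_k = (kernel of ∂_k) / (image of ∂_{k+1}):

  H_0: rank C_0 − rank ∂_1 = 3 − 0 = 3, and there is no ∂_1, so H_0 = Z^3.

H_0 ≅ Z^3.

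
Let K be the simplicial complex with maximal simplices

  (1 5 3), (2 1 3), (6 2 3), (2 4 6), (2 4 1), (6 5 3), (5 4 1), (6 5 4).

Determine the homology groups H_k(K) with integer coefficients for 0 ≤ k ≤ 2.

H_0 ≅ Z,  H_1 = 0,  H_2 ≅ Z.

Order the vertices as 1 < 2 < 3 < 4 < 5 < 6. Listing each simplex with vertices in this order, K has dimension 2 with simplices:

  0-simplices (6): [1], [2], [3], [4], [5], [6]
  1-simplices (12): [1,2], [1,3], [1,4], [1,5], [2,3], [2,4], [2,6], [3,5], [3,6], [4,5], [4,6], [5,6]
  2-simplices (8): [1,2,3], [1,2,4], [1,3,5], [1,4,5], [2,3,6], [2,4,6], [3,5,6], [4,5,6]

Hence C_0 ≅ Z^6, C_1 ≅ Z^12, C_2 ≅ Z^8.

∂_1: C_1 → C_0 sends each edge [p,q] (with p < q) to q − p. For instance
  ∂[5,6] = [6] − [5].
The resulting 6×12 matrix has rank 5, and its Smith normal form has invariant factors (1,1,1,1,1).

The boundary map ∂_2: C_2 → C_1 maps a triangle to the signed sum of its edges. For instance
  ∂[1,2,3] = [2,3] − [1,3] + [1,2],
  ∂[2,4,6] = [4,6] − [2,6] + [2,4].
The 12×8 boundary matrix has rank 7 and Smith normal form diag(1,1,1,1,1,1,1).

Computing H_k = (kernel of ∂_k) / (image of ∂_{k+1}):

  H_0: rank C_0 − rank ∂_1 = 6 − 5 = 1, and the invariant factors of ∂_1 are all 1, so H_0 ≅ Z.
  H_1: rank ker ∂_1 − rank ∂_2 = (12 − 5) − 7 = 0, and the invariant factors of ∂_2 are all 1, so H_1 ≅ 0.
  H_2: rank ker ∂_2 − rank ∂_3 = (8 − 7) − 0 = 1, and there is no ∂_3, so H_2 ≅ Z.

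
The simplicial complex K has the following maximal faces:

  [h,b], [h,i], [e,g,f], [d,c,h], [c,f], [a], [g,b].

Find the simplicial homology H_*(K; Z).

Fix the vertex order a < b < c < d < e < f < g < h < i and write every simplex with vertices in increasing order. Then dim K = 2 and the simplices of K are:

  0-simplices (9): a, b, c, d, e, f, g, h, i
  1-simplices (10): bg, bh, cd, cf, ch, dh, ef, eg, fg, hi
  2-simplices (2): cdh, efg

giving chain groups C_0 ≅ Z^9, C_1 ≅ Z^10, C_2 ≅ Z^2.

∂_1: C_1 → C_0 maps an edge to its endpoints' difference, ∂[p,q] = q − p. For instance
  ∂bg = g − b.
This gives a 9×10 integer matrix of rank 7; reducing to Smith normal form yields diagonal entries (1,1,1,1,1,1,1).

The boundary map ∂_2: C_2 → C_1 sends each 2-simplex [p,q,r] to [q,r] − [p,r] + [p,q]. For instance
  ∂cdh = dh − ch + cd,
  ∂efg = fg − eg + ef.
The 10×2 boundary matrix has rank 2 and Smith normal form diag(1,1).

Reading off H_k = ker ∂_k / im ∂_{k+1}:

  H_0: rank C_0 − rank ∂_1 = 9 − 7 = 2, and the invariant factors of ∂_1 are all 1, so H_0 ≅ Z^2.
  H_1: rank ker ∂_1 − rank ∂_2 = (10 − 7) − 2 = 1, and the invariant factors of ∂_2 are all 1, so H_1 ≅ Z.
  H_2: rank ker ∂_2 − rank ∂_3 = (2 − 2) − 0 = 0, and there is no ∂_3, so H_2 ≅ 0.

H_0 = Z^2,  H_1 = Z,  H_2 = 0.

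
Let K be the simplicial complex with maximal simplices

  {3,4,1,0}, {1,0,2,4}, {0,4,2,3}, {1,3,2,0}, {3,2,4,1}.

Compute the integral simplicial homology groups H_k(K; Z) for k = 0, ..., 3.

Order the vertices as 0 < 1 < 2 < 3 < 4. Listing each simplex with vertices in this order, K has dimension 3 with simplices:

  0-simplices (5): [0], [1], [2], [3], [4]
  1-simplices (10): [0,1], [0,2], [0,3], [0,4], [1,2], [1,3], [1,4], [2,3], [2,4], [3,4]
  2-simplices (10): [0,1,2], [0,1,3], [0,1,4], [0,2,3], [0,2,4], [0,3,4], [1,2,3], [1,2,4], [1,3,4], [2,3,4]
  3-simplices (5): [0,1,2,3], [0,1,2,4], [0,1,3,4], [0,2,3,4], [1,2,3,4]

so the chain groups are C_0 ≅ Z^5, C_1 ≅ Z^10, C_2 ≅ Z^10, C_3 ≅ Z^5.

∂_1: C_1 → C_0 is given by ∂[p,q] = [q] − [p]. For instance
  ∂[0,3] = [3] − [0].
The 5×10 boundary matrix has rank 4 and Smith normal form diag(1,1,1,1).

The boundary map ∂_2: C_2 → C_1 maps a triangle to the signed sum of its edges. For instance
  ∂[2,3,4] = [3,4] − [2,4] + [2,3],
  ∂[0,2,3] = [2,3] − [0,3] + [0,2].
This gives a 10×10 integer matrix of rank 6; reducing to Smith normal form yields diagonal entries (1,1,1,1,1,1).

Boundary ∂_3: C_3 → C_2 sends each 3-simplex σ to the alternating sum Σ_i (−1)^i (σ with its i-th vertex removed). For instance
  ∂[0,1,2,4] = [1,2,4] − [0,2,4] + [0,1,4] − [0,1,2],
  ∂[0,1,2,3] = [1,2,3] − [0,2,3] + [0,1,3] − [0,1,2].
This gives a 10×5 integer matrix of rank 4; reducing to Smith normal form yields diagonal entries (1,1,1,1).

Now H_k = ker ∂_k / im ∂_{k+1}, so:

  H_0: rank C_0 − rank ∂_1 = 5 − 4 = 1, and the invariant factors of ∂_1 are all 1, so H_0 = Z.
  H_1: rank ker ∂_1 − rank ∂_2 = (10 − 4) − 6 = 0, and the invariant factors of ∂_2 are all 1, so H_1 = 0.
  H_2: rank ker ∂_2 − rank ∂_3 = (10 − 6) − 4 = 0, and the invariant factors of ∂_3 are all 1, so H_2 = 0.
  H_3: rank ker ∂_3 − rank ∂_4 = (5 − 4) − 0 = 1, and there is no ∂_4, so H_3 = Z.

H_0 = Z,  H_1 = 0,  H_2 = 0,  H_3 = Z.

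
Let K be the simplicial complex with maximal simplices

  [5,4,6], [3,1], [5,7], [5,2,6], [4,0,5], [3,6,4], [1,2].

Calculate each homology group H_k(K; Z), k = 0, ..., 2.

H_0 ≅ Z,  H_1 ≅ Z,  H_2 = 0.

Order the vertices as 0 < 1 < 2 < 3 < 4 < 5 < 6 < 7. Listing each simplex with vertices in this order, K has dimension 2 with simplices:

  0-simplices (8): [0], [1], [2], [3], [4], [5], [6], [7]
  1-simplices (12): [0,4], [0,5], [1,2], [1,3], [2,5], [2,6], [3,4], [3,6], [4,5], [4,6], [5,6], [5,7]
  2-simplices (4): [0,4,5], [2,5,6], [3,4,6], [4,5,6]

Hence C_0 ≅ Z^8, C_1 ≅ Z^12, C_2 ≅ Z^4.

∂_1: C_1 → C_0 maps an edge to its endpoints' difference, ∂[p,q] = q − p.
As a 8×12 matrix over Z this has rank 7, with invariant factors (1,1,1,1,1,1,1).

The boundary map ∂_2: C_2 → C_1 acts by ∂[p,q,r] = [q,r] − [p,r] + [p,q]. For instance
  ∂[0,4,5] = [4,5] − [0,5] + [0,4],
  ∂[2,5,6] = [5,6] − [2,6] + [2,5].
As a 12×4 matrix over Z this has rank 4, with invariant factors (1,1,1,1).

Reading off H_k = ker ∂_k / im ∂_{k+1}:

  H_0: rank C_0 − rank ∂_1 = 8 − 7 = 1, and the invariant factors of ∂_1 are all 1, so H_0 = Z.
  H_1: rank ker ∂_1 − rank ∂_2 = (12 − 7) − 4 = 1, and the invariant factors of ∂_2 are all 1, so H_1 = Z.
  H_2: rank ker ∂_2 − rank ∂_3 = (4 − 4) − 0 = 0, and there is no ∂_3, so H_2 = 0.

As a check, the Euler characteristic is 8 − 12 + 4 = 0, which agrees with 1 − 1 + 0 = 0.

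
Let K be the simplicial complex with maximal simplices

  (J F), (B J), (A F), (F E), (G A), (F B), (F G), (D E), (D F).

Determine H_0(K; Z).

Take the total order A < B < D < E < F < G < J on the vertex set. Then K (dimension 1) consists of the simplices:

  0-simplices (7): A, B, D, E, F, G, J
  1-simplices (9): AF, AG, BF, BJ, DE, DF, EF, FG, FJ

giving chain groups C_0 ≅ Z^7, C_1 ≅ Z^9.

∂_1: C_1 → C_0 is given by ∂[p,q] = [q] − [p]. For instance
  ∂FG = G − F.
This gives a 7×9 integer matrix of rank 6; reducing to Smith normal form yields diagonal entries (1,1,1,1,1,1).

Now H_k = ker ∂_k / im ∂_{k+1}, so:

  H_0: rank C_0 − rank ∂_1 = 7 − 6 = 1, and the invariant factors of ∂_1 are all 1, so H_0 = Z.

H_0 ≅ Z.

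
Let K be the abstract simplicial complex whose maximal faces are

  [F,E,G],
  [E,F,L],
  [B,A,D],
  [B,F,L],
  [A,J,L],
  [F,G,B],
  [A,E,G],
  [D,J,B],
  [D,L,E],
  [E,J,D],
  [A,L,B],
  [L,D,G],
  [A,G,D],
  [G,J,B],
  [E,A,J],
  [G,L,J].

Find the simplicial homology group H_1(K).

Take the total order A < B < D < E < F < G < J < L on the vertex set. Then K (dimension 2) consists of the simplices:

  0-simplices (8): A, B, D, E, F, G, J, L
  1-simplices (24): AB, AD, AE, AG, AJ, AL, BD, BF, BG, BJ, BL, DE, DG, DJ, DL, EF, EG, EJ, EL, FG, FL, GJ, GL, JL
  2-simplices (16): ABD, ABL, ADG, AEG, AEJ, AJL, BDJ, BFG, BFL, BGJ, DEJ, DEL, DGL, EFG, EFL, GJL

giving chain groups C_0 ≅ Z^8, C_1 ≅ Z^24, C_2 ≅ Z^16.

Boundary ∂_1: C_1 → C_0 maps an edge to its endpoints' difference, ∂[p,q] = q − p. For instance
  ∂EJ = J − E.
The resulting 8×24 matrix has rank 7, and its Smith normal form has invariant factors (1,1,1,1,1,1,1).

Boundary ∂_2: C_2 → C_1 sends each 2-simplex [p,q,r] to [q,r] − [p,r] + [p,q]. For instance
  ∂ABL = BL − AL + AB,
  ∂EFL = FL − EL + EF.
As a 24×16 matrix over Z this has rank 15, with invariant factors (1,1,1,1,1,1,1,1,1,1,1,1,1,1,1).

Computing H_k = (kernel of ∂_k) / (image of ∂_{k+1}):

  H_1: rank ker ∂_1 − rank ∂_2 = (24 − 7) − 15 = 2, and the invariant factors of ∂_2 are all 1, so H_1 = Z^2.

(K is a triangulation of the torus T^2.)

H_1 ≅ Z^2.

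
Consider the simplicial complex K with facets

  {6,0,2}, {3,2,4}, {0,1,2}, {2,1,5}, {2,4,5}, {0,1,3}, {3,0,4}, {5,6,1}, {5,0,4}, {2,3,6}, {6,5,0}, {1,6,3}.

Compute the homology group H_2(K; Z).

H_2 ≅ 0.

Order the vertices as 0 < 1 < 2 < 3 < 4 < 5 < 6. Listing each simplex with vertices in this order, K has dimension 2 with simplices:

  0-simplices (7): [0], [1], [2], [3], [4], [5], [6]
  1-simplices (18): [0,1], [0,2], [0,3], [0,4], [0,5], [0,6], [1,2], [1,3], [1,5], [1,6], [2,3], [2,4], [2,5], [2,6], [3,4], [3,6], [4,5], [5,6]
  2-simplices (12): [0,1,2], [0,1,3], [0,2,6], [0,3,4], [0,4,5], [0,5,6], [1,2,5], [1,3,6], [1,5,6], [2,3,4], [2,3,6], [2,4,5]

Hence C_0 ≅ Z^7, C_1 ≅ Z^18, C_2 ≅ Z^12.

∂_1: C_1 → C_0 maps an edge to its endpoints' difference, ∂[p,q] = q − p. For instance
  ∂[2,6] = [6] − [2].
The resulting 7×18 matrix has rank 6, and its Smith normal form has invariant factors (1,1,1,1,1,1).

Boundary ∂_2: C_2 → C_1 maps a triangle to the signed sum of its edges. For instance
  ∂[0,5,6] = [5,6] − [0,6] + [0,5],
  ∂[0,4,5] = [4,5] − [0,5] + [0,4].
This gives a 18×12 integer matrix of rank 12; reducing to Smith normal form yields diagonal entries (1,1,1,1,1,1,1,1,1,1,1,2).

Computing H_k = (kernel of ∂_k) / (image of ∂_{k+1}):

  H_2: rank ker ∂_2 − rank ∂_3 = (12 − 12) − 0 = 0, and there is no ∂_3, so H_2 = 0.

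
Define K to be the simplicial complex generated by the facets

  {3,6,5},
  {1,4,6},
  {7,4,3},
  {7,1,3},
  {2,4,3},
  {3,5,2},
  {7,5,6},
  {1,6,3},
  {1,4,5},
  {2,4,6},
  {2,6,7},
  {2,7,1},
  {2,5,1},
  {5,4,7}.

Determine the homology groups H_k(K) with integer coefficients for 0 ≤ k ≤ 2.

Take the total order 1 < 2 < 3 < 4 < 5 < 6 < 7 on the vertex set. Then K (dimension 2) consists of the simplices:

  0-simplices (7): [1], [2], [3], [4], [5], [6], [7]
  1-simplices (21): [1,2], [1,3], [1,4], [1,5], [1,6], [1,7], [2,3], [2,4], [2,5], [2,6], [2,7], [3,4], [3,5], [3,6], [3,7], [4,5], [4,6], [4,7], [5,6], [5,7], [6,7]
  2-simplices (14): [1,2,5], [1,2,7], [1,3,6], [1,3,7], [1,4,5], [1,4,6], [2,3,4], [2,3,5], [2,4,6], [2,6,7], [3,4,7], [3,5,6], [4,5,7], [5,6,7]

giving chain groups C_0 ≅ Z^7, C_1 ≅ Z^21, C_2 ≅ Z^14.

Boundary ∂_1: C_1 → C_0 is given by ∂[p,q] = [q] − [p]. For instance
  ∂[3,6] = [6] − [3].
This gives a 7×21 integer matrix of rank 6; reducing to Smith normal form yields diagonal entries (1,1,1,1,1,1).

Boundary ∂_2: C_2 → C_1 maps a triangle to the signed sum of its edges. For instance
  ∂[1,3,7] = [3,7] − [1,7] + [1,3],
  ∂[2,6,7] = [6,7] − [2,7] + [2,6].
This gives a 21×14 integer matrix of rank 13; reducing to Smith normal form yields diagonal entries (1,1,1,1,1,1,1,1,1,1,1,1,1).

From H_k ≅ ker(∂_k) / im(∂_{k+1}) we obtain:

  H_0: rank C_0 − rank ∂_1 = 7 − 6 = 1, and the invariant factors of ∂_1 are all 1, so H_0 ≅ Z.
  H_1: rank ker ∂_1 − rank ∂_2 = (21 − 6) − 13 = 2, and the invariant factors of ∂_2 are all 1, so H_1 ≅ Z^2.
  H_2: rank ker ∂_2 − rank ∂_3 = (14 − 13) − 0 = 1, and there is no ∂_3, so H_2 ≅ Z.

H_0 = Z,  H_1 = Z^2,  H_2 = Z.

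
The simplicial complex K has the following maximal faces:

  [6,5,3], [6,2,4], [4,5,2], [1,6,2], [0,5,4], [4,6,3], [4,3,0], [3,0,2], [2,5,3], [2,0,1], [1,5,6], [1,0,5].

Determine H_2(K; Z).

Order the vertices as 0 < 1 < 2 < 3 < 4 < 5 < 6. Listing each simplex with vertices in this order, K has dimension 2 with simplices:

  0-simplices (7): [0], [1], [2], [3], [4], [5], [6]
  1-simplices (18): [0,1], [0,2], [0,3], [0,4], [0,5], [1,2], [1,5], [1,6], [2,3], [2,4], [2,5], [2,6], [3,4], [3,5], [3,6], [4,5], [4,6], [5,6]
  2-simplices (12): [0,1,2], [0,1,5], [0,2,3], [0,3,4], [0,4,5], [1,2,6], [1,5,6], [2,3,5], [2,4,5], [2,4,6], [3,4,6], [3,5,6]

so the chain groups are C_0 ≅ Z^7, C_1 ≅ Z^18, C_2 ≅ Z^12.

∂_1: C_1 → C_0 maps an edge to its endpoints' difference, ∂[p,q] = q − p.
The 7×18 boundary matrix has rank 6 and Smith normal form diag(1,1,1,1,1,1).

∂_2: C_2 → C_1 maps a triangle to the signed sum of its edges. For instance
  ∂[2,4,5] = [4,5] − [2,5] + [2,4],
  ∂[2,4,6] = [4,6] − [2,6] + [2,4].
As a 18×12 matrix over Z this has rank 12, with invariant factors (1,1,1,1,1,1,1,1,1,1,1,2).

From H_k ≅ ker(∂_k) / im(∂_{k+1}) we obtain:

  H_2: rank ker ∂_2 − rank ∂_3 = (12 − 12) − 0 = 0, and there is no ∂_3, so H_2 ≅ 0.

(K is a triangulation of the real projective plane RP^2.)

H_2 ≅ 0.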